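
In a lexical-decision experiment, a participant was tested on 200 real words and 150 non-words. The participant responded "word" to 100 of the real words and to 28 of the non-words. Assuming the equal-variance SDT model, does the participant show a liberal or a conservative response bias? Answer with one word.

z(H) = 0.000, z(FA) = -0.890
c = −½·(z(H) + z(FA)) = 0.445
c > 0 → conservative criterion (biased toward responding “no”).

conservative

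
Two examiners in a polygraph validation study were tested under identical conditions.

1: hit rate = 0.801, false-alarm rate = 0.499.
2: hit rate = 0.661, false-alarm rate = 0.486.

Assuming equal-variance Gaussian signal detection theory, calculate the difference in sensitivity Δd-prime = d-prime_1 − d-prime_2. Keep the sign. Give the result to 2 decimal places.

1: z(0.801) = 0.845, z(0.499) = -0.003, d' = 0.848
2: z(0.661) = 0.415, z(0.486) = -0.035, d' = 0.450
Δd' = d'_1 − d'_2 = 0.848 − 0.450 = 0.398
1 has the higher sensitivity.

Δd-prime = 0.40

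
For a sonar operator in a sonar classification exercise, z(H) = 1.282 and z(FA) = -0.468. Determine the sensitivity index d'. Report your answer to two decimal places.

d' = z(H) − z(FA) = 1.282 − (-0.468) = 1.750

d' = 1.75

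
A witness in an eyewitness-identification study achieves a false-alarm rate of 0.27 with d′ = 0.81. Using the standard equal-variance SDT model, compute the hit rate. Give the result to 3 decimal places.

z(false-alarm rate) = z(0.27) = -0.6128
z(H) = z(FA) + d' = -0.6128 + 0.81 = 0.1972
hit rate = Φ(0.1972) = 0.5782

hit rate = 0.578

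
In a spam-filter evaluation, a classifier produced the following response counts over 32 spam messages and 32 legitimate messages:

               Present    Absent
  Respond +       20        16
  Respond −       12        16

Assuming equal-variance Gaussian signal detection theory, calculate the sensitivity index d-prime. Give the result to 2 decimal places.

d-prime = 0.32

H = 20/32 = 0.6250
FA = 16/32 = 0.5000
z(H) = z(0.6250) = 0.319
z(FA) = z(0.5000) = 0.000
d' = z(H) − z(FA) = 0.319 − 0.000 = 0.319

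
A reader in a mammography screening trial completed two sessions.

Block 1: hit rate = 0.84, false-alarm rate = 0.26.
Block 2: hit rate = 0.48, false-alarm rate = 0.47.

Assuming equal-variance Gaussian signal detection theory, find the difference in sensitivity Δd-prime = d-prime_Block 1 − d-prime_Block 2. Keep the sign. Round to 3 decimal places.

Δd-prime = 1.613

Block 1: z(0.84) = 0.9945, z(0.26) = -0.6433, d' = 1.6378
Block 2: z(0.48) = -0.0502, z(0.47) = -0.0753, d' = 0.0251
Δd' = d'_Block 1 − d'_Block 2 = 1.6378 − 0.0251 = 1.6127
Block 1 has the higher sensitivity.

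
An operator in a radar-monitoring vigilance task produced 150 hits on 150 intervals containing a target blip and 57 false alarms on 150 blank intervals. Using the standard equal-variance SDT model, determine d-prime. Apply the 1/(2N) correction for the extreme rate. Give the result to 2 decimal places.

The hit rate is 150/150 = 1, so apply the 1/(2N) correction: H → 1 − 1/(2·150) = 0.99667.
z(H) = z(0.99667) = 2.713
z(FA) = z(0.38000) = -0.305
d' = 2.713 − (-0.305) = 3.018

d-prime = 3.02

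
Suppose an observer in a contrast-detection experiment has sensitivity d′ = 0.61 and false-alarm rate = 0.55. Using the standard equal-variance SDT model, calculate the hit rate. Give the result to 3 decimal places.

z(false-alarm rate) = z(0.55) = 0.1257
z(H) = z(FA) + d' = 0.1257 + 0.61 = 0.7357
hit rate = Φ(0.7357) = 0.7690

hit rate = 0.769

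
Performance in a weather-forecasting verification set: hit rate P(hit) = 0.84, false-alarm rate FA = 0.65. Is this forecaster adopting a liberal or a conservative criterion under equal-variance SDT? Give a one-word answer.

z(H) = 0.994, z(FA) = 0.385
c = −½·(z(H) + z(FA)) = -0.6895
c < 0 → liberal criterion (biased toward responding “yes”).

liberal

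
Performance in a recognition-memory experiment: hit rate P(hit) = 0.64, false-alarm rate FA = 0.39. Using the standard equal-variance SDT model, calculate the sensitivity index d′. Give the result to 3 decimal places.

d′ = 0.638

Φ⁻¹(H) = Φ⁻¹(0.64) = 0.3585
Φ⁻¹(FA) = Φ⁻¹(0.39) = -0.2793
d' = z(H) − z(FA) = 0.3585 − (-0.2793) = 0.6378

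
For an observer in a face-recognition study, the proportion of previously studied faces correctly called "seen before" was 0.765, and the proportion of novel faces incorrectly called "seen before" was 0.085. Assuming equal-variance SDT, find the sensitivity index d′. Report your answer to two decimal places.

z(0.765) = 0.722, z(0.085) = -1.372
d' = z(H) − z(FA) = 0.722 − (-1.372) = 2.094

d′ = 2.09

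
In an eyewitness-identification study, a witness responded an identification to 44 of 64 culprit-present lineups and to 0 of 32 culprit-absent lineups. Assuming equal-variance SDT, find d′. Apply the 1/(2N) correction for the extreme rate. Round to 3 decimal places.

The false-alarm rate is 0/32 = 0, so apply the 1/(2N) correction: FA → 1/(2·32) = 0.01562.
z(H) = z(0.68750) = 0.4888
z(FA) = z(0.01562) = -2.1540
d' = 0.4888 − (-2.1540) = 2.6428

d′ = 2.643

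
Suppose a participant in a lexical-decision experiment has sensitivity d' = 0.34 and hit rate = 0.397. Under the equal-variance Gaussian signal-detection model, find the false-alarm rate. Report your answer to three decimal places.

false-alarm rate = 0.274

z(hit rate) = z(0.397) = -0.2611
z(FA) = z(H) − d' = -0.2611 − 0.34 = -0.6011
false-alarm rate = Φ(-0.6011) = 0.2739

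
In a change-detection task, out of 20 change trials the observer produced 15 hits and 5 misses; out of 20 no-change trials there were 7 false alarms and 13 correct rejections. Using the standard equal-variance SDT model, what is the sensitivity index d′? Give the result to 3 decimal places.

H = 15/20 = 0.7500
FA = 7/20 = 0.3500
z(H) = 0.6745
z(FA) = -0.3853
d' = z(H) − z(FA) = 0.6745 − (-0.3853) = 1.0598

d′ = 1.060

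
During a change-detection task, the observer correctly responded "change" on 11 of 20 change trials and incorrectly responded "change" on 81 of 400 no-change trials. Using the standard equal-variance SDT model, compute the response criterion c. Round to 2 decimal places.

c = 0.35

H = 11/20 = 0.5500
FA = 81/400 = 0.2025
z(0.5500) = 0.126, z(0.2025) = -0.833
c = −½·[z(H) + z(FA)] = −0.5 × (0.126 + (-0.833)) = 0.3535
c > 0: the observer has a conservative response bias.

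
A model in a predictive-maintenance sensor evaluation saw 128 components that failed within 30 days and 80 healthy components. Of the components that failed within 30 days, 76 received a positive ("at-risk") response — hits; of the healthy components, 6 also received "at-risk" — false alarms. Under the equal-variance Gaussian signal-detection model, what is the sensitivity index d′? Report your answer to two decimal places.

d′ = 1.68

H = 76/128 = 0.5938
FA = 6/80 = 0.0750
z(H) = 0.237
z(FA) = -1.440
d' = z(H) − z(FA) = 0.237 − (-1.440) = 1.677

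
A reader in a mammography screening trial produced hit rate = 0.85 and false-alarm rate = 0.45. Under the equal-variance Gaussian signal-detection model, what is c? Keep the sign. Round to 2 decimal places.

Φ⁻¹(0.85) = 1.036, Φ⁻¹(0.45) = -0.126
c = −½·[z(H) + z(FA)] = −0.5 × (1.036 + (-0.126)) = -0.455
c < 0: the reader has a liberal response bias.

c = -0.46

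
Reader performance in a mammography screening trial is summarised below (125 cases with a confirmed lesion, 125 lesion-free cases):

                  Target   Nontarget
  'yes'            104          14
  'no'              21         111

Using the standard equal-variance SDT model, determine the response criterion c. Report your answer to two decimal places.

H = 104/125 = 0.8320
FA = 14/125 = 0.1120
Φ⁻¹(0.8320) = 0.9621, Φ⁻¹(0.1120) = -1.2160
c = −½·[z(H) + z(FA)] = −0.5 × (0.9621 + (-1.2160)) = 0.12695
c > 0: the reader has a conservative response bias.

c = 0.13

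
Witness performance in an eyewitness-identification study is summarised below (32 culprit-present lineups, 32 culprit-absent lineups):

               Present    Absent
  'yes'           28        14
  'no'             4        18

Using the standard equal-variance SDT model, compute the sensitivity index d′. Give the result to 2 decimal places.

d′ = 1.31

H = 28/32 = 0.8750
FA = 14/32 = 0.4375
z(0.8750) = 1.1503, z(0.4375) = -0.1573
d' = z(H) − z(FA) = 1.1503 − (-0.1573) = 1.3076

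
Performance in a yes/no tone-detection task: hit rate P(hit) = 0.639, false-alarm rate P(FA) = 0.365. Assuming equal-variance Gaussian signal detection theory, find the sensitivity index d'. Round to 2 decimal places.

Φ⁻¹(H) = Φ⁻¹(0.639) = 0.356
Φ⁻¹(FA) = Φ⁻¹(0.365) = -0.345
d' = z(H) − z(FA) = 0.356 − (-0.345) = 0.701

d' = 0.70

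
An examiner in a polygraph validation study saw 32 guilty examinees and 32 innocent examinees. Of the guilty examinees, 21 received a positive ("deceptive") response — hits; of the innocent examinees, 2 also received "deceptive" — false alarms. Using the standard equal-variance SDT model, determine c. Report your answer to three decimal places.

c = 0.566

H = 21/32 = 0.6562
FA = 2/32 = 0.0625
z(H) = z(0.6562) = 0.4021
z(FA) = z(0.0625) = -1.5341
c = −½·[z(H) + z(FA)] = −0.5 × (0.4021 + (-1.5341)) = 0.5660
c > 0: the examiner has a conservative response bias.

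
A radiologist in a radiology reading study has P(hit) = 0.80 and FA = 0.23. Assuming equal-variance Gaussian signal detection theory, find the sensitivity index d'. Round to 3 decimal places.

d' = 1.580

Φ⁻¹(H) = 0.8416
Φ⁻¹(FA) = -0.7388
d' = z(H) − z(FA) = 0.8416 − (-0.7388) = 1.5804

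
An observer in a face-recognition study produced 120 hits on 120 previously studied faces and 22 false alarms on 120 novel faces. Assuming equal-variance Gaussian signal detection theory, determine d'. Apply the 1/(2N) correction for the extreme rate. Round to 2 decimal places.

d' = 3.54

The hit rate is 120/120 = 1, so apply the 1/(2N) correction: H → 1 − 1/(2·120) = 0.99583.
z(H) = z(0.99583) = 2.638
z(FA) = z(0.18333) = -0.903
d' = 2.638 − (-0.903) = 3.541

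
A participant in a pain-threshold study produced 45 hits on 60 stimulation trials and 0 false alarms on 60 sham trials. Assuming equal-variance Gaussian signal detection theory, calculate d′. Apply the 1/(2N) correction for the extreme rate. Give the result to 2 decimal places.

The false-alarm rate is 0/60 = 0, so apply the 1/(2N) correction: FA → 1/(2·60) = 0.00833.
z(H) = z(0.75000) = 0.674
z(FA) = z(0.00833) = -2.394
d' = 0.674 − (-2.394) = 3.068

d′ = 3.07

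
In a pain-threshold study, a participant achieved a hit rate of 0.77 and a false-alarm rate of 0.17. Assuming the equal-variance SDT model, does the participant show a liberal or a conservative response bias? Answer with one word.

z(H) = 0.739, z(FA) = -0.954
c = −½·(z(H) + z(FA)) = 0.1075
c > 0 → conservative criterion (biased toward responding “no”).

conservative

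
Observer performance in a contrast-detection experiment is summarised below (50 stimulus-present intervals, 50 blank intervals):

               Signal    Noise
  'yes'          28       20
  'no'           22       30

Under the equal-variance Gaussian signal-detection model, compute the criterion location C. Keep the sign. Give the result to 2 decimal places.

H = 28/50 = 0.5600
FA = 20/50 = 0.4000
z(0.5600) = 0.1510, z(0.4000) = -0.2533
c = −½·[z(H) + z(FA)] = −0.5 × (0.1510 + (-0.2533)) = 0.05115

C = 0.05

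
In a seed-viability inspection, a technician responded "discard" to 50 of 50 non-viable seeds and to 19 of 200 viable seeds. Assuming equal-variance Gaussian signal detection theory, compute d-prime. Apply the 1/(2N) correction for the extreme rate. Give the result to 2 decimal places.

The hit rate is 50/50 = 1, so apply the 1/(2N) correction: H → 1 − 1/(2·50) = 0.99000.
z(H) = z(0.99000) = 2.326
z(FA) = z(0.09500) = -1.311
d' = 2.326 − (-1.311) = 3.637

d-prime = 3.64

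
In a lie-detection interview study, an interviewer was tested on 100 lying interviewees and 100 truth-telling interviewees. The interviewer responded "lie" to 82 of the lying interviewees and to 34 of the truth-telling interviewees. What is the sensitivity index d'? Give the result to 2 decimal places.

d' = 1.33

H = 82/100 = 0.8200
FA = 34/100 = 0.3400
Φ⁻¹(H) = Φ⁻¹(0.8200) = 0.9154
Φ⁻¹(FA) = Φ⁻¹(0.3400) = -0.4125
d' = z(H) − z(FA) = 0.9154 − (-0.4125) = 1.3279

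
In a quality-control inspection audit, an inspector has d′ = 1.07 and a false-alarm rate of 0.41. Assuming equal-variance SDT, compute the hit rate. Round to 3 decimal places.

hit rate = 0.800

z(false-alarm rate) = z(0.41) = -0.2275
z(H) = z(FA) + d' = -0.2275 + 1.07 = 0.8425
hit rate = Φ(0.8425) = 0.8002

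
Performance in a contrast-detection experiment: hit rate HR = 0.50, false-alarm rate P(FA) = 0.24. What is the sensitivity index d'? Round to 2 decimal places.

Φ⁻¹(0.50) = 0.000, Φ⁻¹(0.24) = -0.706
d' = z(H) − z(FA) = 0.000 − (-0.706) = 0.706

d' = 0.71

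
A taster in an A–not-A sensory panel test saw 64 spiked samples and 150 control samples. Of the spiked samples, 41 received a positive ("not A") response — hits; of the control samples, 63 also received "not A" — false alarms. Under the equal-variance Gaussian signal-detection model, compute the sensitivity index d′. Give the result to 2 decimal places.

H = 41/64 = 0.6406
FA = 63/150 = 0.4200
z(0.6406) = 0.3601, z(0.4200) = -0.2019
d' = z(H) − z(FA) = 0.3601 − (-0.2019) = 0.5620

d′ = 0.56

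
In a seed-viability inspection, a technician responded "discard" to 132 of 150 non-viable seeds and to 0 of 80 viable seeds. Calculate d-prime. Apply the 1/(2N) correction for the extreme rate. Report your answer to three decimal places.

The false-alarm rate is 0/80 = 0, so apply the 1/(2N) correction: FA → 1/(2·80) = 0.00625.
z(H) = z(0.88000) = 1.1750
z(FA) = z(0.00625) = -2.4977
d' = 1.1750 − (-2.4977) = 3.6727

d-prime = 3.673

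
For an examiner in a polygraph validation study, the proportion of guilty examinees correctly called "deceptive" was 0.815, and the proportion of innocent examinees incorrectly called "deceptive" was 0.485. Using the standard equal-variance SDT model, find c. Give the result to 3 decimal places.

c = -0.429

Φ⁻¹(H) = Φ⁻¹(0.815) = 0.8965
Φ⁻¹(FA) = Φ⁻¹(0.485) = -0.0376
c = −½·[z(H) + z(FA)] = −0.5 × (0.8965 + (-0.0376)) = -0.42945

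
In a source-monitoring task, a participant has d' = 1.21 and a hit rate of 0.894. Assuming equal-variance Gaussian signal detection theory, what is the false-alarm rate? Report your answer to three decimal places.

z(hit rate) = z(0.894) = 1.2481
z(FA) = z(H) − d' = 1.2481 − 1.21 = 0.0381
false-alarm rate = Φ(0.0381) = 0.5152

false-alarm rate = 0.515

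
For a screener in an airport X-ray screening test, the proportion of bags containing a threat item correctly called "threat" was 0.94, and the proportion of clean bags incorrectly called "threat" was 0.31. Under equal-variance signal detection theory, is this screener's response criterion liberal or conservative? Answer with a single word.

z(H) = 1.555, z(FA) = -0.496
c = −½·(z(H) + z(FA)) = -0.5295
c < 0 → liberal criterion (biased toward responding “yes”).

liberal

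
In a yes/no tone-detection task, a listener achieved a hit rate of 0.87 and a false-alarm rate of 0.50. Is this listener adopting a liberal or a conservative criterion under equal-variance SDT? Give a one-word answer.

liberal

z(H) = 1.126, z(FA) = 0.000
c = −½·(z(H) + z(FA)) = -0.563
c < 0 → liberal criterion (biased toward responding “yes”).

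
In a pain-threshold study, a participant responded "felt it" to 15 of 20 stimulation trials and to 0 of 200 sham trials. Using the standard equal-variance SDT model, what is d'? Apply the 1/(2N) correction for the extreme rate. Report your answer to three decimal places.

d' = 3.482

The false-alarm rate is 0/200 = 0, so apply the 1/(2N) correction: FA → 1/(2·200) = 0.00250.
z(H) = z(0.75000) = 0.6745
z(FA) = z(0.00250) = -2.8070
d' = 0.6745 − (-2.8070) = 3.4815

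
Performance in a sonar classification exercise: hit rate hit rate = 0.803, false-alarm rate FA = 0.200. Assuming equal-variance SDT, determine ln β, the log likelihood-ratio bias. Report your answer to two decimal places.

z(H) = 0.852
z(FA) = -0.842
ln β = −½·[z(H)² − z(FA)²] = −0.5 × (0.726 − 0.709) = -0.0085

ln β = -0.01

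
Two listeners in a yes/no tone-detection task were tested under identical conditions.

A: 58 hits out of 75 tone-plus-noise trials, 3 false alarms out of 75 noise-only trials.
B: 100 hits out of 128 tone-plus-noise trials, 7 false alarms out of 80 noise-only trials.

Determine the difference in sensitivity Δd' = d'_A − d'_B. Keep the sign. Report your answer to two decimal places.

A: z(0.7733) = 0.750, z(0.0400) = -1.751, d' = 2.501
B: z(0.7812) = 0.776, z(0.0875) = -1.356, d' = 2.132
Δd' = d'_A − d'_B = 2.501 − 2.132 = 0.369
A has the higher sensitivity.

Δd' = 0.37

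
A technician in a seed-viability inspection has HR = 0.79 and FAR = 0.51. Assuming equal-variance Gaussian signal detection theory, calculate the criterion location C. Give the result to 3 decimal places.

C = -0.416

z(H) = z(0.79) = 0.8064
z(FA) = z(0.51) = 0.0251
c = −½·[z(H) + z(FA)] = −0.5 × (0.8064 + 0.0251) = -0.41575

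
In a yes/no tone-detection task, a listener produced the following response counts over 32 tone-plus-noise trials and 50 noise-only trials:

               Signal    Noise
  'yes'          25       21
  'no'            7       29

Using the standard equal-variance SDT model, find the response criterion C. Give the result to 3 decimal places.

H = 25/32 = 0.7812
FA = 21/50 = 0.4200
Φ⁻¹(0.7812) = 0.7763, Φ⁻¹(0.4200) = -0.2019
c = −½·[z(H) + z(FA)] = −0.5 × (0.7763 + (-0.2019)) = -0.2872
c < 0: the listener has a liberal response bias.

C = -0.287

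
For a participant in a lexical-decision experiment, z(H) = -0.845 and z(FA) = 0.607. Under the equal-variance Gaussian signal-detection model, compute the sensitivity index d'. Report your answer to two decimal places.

d' = z(H) − z(FA) = -0.845 − 0.607 = -1.452

d' = -1.45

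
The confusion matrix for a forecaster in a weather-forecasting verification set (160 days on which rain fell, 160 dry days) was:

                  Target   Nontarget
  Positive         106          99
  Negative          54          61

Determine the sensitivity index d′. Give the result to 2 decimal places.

H = 106/160 = 0.6625
FA = 99/160 = 0.6188
z(H) = 0.419
z(FA) = 0.302
d' = z(H) − z(FA) = 0.419 − 0.302 = 0.117

d′ = 0.12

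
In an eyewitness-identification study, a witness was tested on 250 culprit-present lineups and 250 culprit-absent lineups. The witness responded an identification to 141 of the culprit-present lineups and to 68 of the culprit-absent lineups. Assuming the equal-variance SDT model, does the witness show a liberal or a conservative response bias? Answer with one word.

conservative

z(H) = 0.161, z(FA) = -0.607
c = −½·(z(H) + z(FA)) = 0.223
c > 0 → conservative criterion (biased toward responding “no”).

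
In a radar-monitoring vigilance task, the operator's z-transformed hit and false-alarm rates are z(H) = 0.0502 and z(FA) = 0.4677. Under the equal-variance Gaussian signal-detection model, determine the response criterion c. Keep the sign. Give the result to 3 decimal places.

c = −½·[z(H) + z(FA)] = −½·(0.0502 + 0.4677) = -0.25895
c < 0: the operator has a liberal response bias.

c = -0.259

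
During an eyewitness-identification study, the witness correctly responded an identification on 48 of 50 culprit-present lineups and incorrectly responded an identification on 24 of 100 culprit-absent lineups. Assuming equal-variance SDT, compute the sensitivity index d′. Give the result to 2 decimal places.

d′ = 2.46

H = 48/50 = 0.9600
FA = 24/100 = 0.2400
z(H) = 1.7507
z(FA) = -0.7063
d' = z(H) − z(FA) = 1.7507 − (-0.7063) = 2.4570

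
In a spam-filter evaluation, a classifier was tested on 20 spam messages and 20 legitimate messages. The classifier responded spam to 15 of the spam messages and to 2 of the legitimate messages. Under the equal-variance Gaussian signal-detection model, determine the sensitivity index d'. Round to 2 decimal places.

H = 15/20 = 0.7500
FA = 2/20 = 0.1000
Φ⁻¹(0.7500) = 0.6745, Φ⁻¹(0.1000) = -1.2816
d' = z(H) − z(FA) = 0.6745 − (-1.2816) = 1.9561

d' = 1.96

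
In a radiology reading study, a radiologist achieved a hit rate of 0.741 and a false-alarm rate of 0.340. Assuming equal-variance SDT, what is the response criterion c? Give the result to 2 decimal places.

z(H) = z(0.741) = 0.6464
z(FA) = z(0.340) = -0.4125
c = −½·[z(H) + z(FA)] = −0.5 × (0.6464 + (-0.4125)) = -0.11695

c = -0.12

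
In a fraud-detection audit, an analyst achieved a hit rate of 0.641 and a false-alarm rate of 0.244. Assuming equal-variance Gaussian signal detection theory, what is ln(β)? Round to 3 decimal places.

ln β = 0.175

z(0.641) = 0.3611, z(0.244) = -0.6935
ln β = −½·[z(H)² − z(FA)²] = −0.5 × (0.1304 − 0.4809) = 0.17525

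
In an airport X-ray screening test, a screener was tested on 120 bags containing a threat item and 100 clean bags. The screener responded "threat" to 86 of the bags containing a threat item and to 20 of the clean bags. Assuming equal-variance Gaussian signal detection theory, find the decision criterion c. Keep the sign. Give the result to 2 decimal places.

c = 0.13

H = 86/120 = 0.7167
FA = 20/100 = 0.2000
z(0.7167) = 0.5731, z(0.2000) = -0.8416
c = −½·[z(H) + z(FA)] = −0.5 × (0.5731 + (-0.8416)) = 0.13425
c > 0: the screener has a conservative response bias.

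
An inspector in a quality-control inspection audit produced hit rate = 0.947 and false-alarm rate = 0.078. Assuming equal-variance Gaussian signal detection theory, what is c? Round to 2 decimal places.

c = -0.10

z(H) = 1.6164
z(FA) = -1.4187
c = −½·[z(H) + z(FA)] = −0.5 × (1.6164 + (-1.4187)) = -0.09885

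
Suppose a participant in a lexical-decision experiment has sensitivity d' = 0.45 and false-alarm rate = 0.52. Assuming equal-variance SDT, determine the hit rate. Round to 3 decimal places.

hit rate = 0.692

z(false-alarm rate) = z(0.52) = 0.0502
z(H) = z(FA) + d' = 0.0502 + 0.45 = 0.5002
hit rate = Φ(0.5002) = 0.6915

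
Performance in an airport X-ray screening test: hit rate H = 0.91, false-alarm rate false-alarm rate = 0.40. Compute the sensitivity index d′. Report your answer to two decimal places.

z(H) = z(0.91) = 1.341
z(FA) = z(0.40) = -0.253
d' = z(H) − z(FA) = 1.341 − (-0.253) = 1.594

d′ = 1.59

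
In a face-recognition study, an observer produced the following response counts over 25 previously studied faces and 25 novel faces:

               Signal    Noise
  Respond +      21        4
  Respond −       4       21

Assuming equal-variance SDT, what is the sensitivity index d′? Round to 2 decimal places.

H = 21/25 = 0.8400
FA = 4/25 = 0.1600
z(H) = z(0.8400) = 0.9945
z(FA) = z(0.1600) = -0.9945
d' = z(H) − z(FA) = 0.9945 − (-0.9945) = 1.9890

d′ = 1.99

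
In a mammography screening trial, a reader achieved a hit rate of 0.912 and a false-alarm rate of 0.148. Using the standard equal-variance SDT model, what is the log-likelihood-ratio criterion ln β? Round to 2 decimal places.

z(H) = 1.353
z(FA) = -1.045
ln β = −½·[z(H)² − z(FA)²] = −0.5 × (1.831 − 1.092) = -0.3695

ln β = -0.37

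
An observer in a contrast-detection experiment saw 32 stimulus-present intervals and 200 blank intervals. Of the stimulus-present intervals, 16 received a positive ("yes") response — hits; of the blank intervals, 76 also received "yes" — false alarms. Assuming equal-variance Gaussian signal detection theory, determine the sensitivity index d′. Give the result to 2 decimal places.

d′ = 0.31

H = 16/32 = 0.5000
FA = 76/200 = 0.3800
z(H) = z(0.5000) = 0.000
z(FA) = z(0.3800) = -0.305
d' = z(H) − z(FA) = 0.000 − (-0.305) = 0.305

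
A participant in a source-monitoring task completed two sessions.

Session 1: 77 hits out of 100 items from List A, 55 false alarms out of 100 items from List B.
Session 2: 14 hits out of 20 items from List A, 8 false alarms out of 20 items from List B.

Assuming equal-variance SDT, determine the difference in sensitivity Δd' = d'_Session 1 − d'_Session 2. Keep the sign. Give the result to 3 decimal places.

Δd' = -0.165

Session 1: z(0.7700) = 0.7388, z(0.5500) = 0.1257, d' = 0.6131
Session 2: z(0.7000) = 0.5244, z(0.4000) = -0.2533, d' = 0.7777
Δd' = d'_Session 1 − d'_Session 2 = 0.6131 − 0.7777 = -0.1646
Session 2 has the higher sensitivity.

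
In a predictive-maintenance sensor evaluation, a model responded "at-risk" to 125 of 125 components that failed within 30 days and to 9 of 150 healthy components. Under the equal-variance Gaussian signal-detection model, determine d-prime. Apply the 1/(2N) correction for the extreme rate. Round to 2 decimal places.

d-prime = 4.21

The hit rate is 125/125 = 1, so apply the 1/(2N) correction: H → 1 − 1/(2·125) = 0.99600.
z(H) = z(0.99600) = 2.652
z(FA) = z(0.06000) = -1.555
d' = 2.652 − (-1.555) = 4.207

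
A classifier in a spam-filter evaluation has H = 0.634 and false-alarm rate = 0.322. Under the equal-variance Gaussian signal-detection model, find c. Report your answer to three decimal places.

c = 0.060

z(H) = 0.3425
z(FA) = -0.4621
c = −½·[z(H) + z(FA)] = −0.5 × (0.3425 + (-0.4621)) = 0.0598
c > 0: the classifier has a conservative response bias.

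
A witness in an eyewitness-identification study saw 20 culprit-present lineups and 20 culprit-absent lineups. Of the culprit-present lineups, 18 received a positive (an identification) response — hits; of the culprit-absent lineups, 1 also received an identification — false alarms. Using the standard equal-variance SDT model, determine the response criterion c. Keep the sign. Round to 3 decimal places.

H = 18/20 = 0.9000
FA = 1/20 = 0.0500
z(0.9000) = 1.2816, z(0.0500) = -1.6449
c = −½·[z(H) + z(FA)] = −0.5 × (1.2816 + (-1.6449)) = 0.18165
c > 0: the witness has a conservative response bias.

c = 0.182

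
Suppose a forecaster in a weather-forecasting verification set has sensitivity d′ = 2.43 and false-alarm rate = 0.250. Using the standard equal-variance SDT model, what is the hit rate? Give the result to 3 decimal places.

hit rate = 0.960

z(false-alarm rate) = z(0.250) = -0.6745
z(H) = z(FA) + d' = -0.6745 + 2.43 = 1.7555
hit rate = Φ(1.7555) = 0.9604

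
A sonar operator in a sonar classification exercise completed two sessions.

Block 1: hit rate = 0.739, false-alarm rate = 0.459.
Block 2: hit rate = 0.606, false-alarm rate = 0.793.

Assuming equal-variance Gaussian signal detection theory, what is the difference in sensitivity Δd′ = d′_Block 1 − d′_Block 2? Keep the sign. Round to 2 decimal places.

Δd′ = 1.29

Block 1: z(0.739) = 0.640, z(0.459) = -0.103, d' = 0.743
Block 2: z(0.606) = 0.269, z(0.793) = 0.817, d' = -0.548
Δd' = d'_Block 1 − d'_Block 2 = 0.743 − (-0.548) = 1.291
Block 1 has the higher sensitivity.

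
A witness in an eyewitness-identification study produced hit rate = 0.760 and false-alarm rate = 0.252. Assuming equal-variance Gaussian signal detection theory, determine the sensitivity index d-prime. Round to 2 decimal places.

d-prime = 1.37

z(H) = z(0.760) = 0.7063
z(FA) = z(0.252) = -0.6682
d' = z(H) − z(FA) = 0.7063 − (-0.6682) = 1.3745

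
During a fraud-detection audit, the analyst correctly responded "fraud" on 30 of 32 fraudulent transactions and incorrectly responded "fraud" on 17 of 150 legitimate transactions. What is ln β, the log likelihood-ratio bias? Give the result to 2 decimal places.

H = 30/32 = 0.9375
FA = 17/150 = 0.1133
z(H) = 1.534
z(FA) = -1.209
ln β = −½·[z(H)² − z(FA)²] = −0.5 × (2.353 − 1.462) = -0.4455

ln β = -0.45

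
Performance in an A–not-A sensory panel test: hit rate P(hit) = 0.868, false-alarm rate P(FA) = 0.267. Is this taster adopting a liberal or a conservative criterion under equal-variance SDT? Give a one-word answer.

liberal

z(H) = 1.117, z(FA) = -0.622
c = −½·(z(H) + z(FA)) = -0.2475
c < 0 → liberal criterion (biased toward responding “yes”).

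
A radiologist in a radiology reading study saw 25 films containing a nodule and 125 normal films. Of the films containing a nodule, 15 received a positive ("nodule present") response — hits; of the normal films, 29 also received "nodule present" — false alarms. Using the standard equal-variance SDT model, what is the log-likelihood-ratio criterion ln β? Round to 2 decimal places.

ln β = 0.24

H = 15/25 = 0.6000
FA = 29/125 = 0.2320
z(H) = 0.253
z(FA) = -0.732
ln β = −½·[z(H)² − z(FA)²] = −0.5 × (0.064 − 0.536) = 0.236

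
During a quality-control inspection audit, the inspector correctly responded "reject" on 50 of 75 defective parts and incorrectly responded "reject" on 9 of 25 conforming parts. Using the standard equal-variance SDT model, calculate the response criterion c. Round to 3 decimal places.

c = -0.036

H = 50/75 = 0.6667
FA = 9/25 = 0.3600
Φ⁻¹(H) = 0.4308
Φ⁻¹(FA) = -0.3585
c = −½·[z(H) + z(FA)] = −0.5 × (0.4308 + (-0.3585)) = -0.03615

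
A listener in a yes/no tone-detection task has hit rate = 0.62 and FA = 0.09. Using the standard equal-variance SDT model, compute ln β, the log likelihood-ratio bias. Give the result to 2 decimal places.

ln β = 0.85

Φ⁻¹(0.62) = 0.305, Φ⁻¹(0.09) = -1.341
ln β = −½·[z(H)² − z(FA)²] = −0.5 × (0.093 − 1.798) = 0.8525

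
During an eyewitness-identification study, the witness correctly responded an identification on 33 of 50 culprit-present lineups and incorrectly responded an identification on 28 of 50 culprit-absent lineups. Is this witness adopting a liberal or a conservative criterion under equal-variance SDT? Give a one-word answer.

z(H) = 0.412, z(FA) = 0.151
c = −½·(z(H) + z(FA)) = -0.2815
c < 0 → liberal criterion (biased toward responding “yes”).

liberal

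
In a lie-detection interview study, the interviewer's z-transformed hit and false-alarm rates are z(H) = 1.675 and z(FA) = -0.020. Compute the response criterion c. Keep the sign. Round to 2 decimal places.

c = -0.83

c = −½·[z(H) + z(FA)] = −½·(1.675 + (-0.020)) = -0.8275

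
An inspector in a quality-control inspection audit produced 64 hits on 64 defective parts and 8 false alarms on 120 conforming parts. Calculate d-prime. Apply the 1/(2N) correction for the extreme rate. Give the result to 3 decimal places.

The hit rate is 64/64 = 1, so apply the 1/(2N) correction: H → 1 − 1/(2·64) = 0.99219.
z(H) = z(0.99219) = 2.4177
z(FA) = z(0.06667) = -1.5011
d' = 2.4177 − (-1.5011) = 3.9188

d-prime = 3.919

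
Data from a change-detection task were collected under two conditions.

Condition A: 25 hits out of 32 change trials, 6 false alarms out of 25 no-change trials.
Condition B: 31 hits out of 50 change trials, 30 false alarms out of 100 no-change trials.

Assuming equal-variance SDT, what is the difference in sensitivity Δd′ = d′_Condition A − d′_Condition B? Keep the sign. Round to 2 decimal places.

Condition A: z(0.7812) = 0.776, z(0.2400) = -0.706, d' = 1.482
Condition B: z(0.6200) = 0.305, z(0.3000) = -0.524, d' = 0.829
Δd' = d'_Condition A − d'_Condition B = 1.482 − 0.829 = 0.653
Condition A has the higher sensitivity.

Δd′ = 0.65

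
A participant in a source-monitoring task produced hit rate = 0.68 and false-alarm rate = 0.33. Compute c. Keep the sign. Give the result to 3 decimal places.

c = -0.014

z(H) = z(0.68) = 0.4677
z(FA) = z(0.33) = -0.4399
c = −½·[z(H) + z(FA)] = −0.5 × (0.4677 + (-0.4399)) = -0.0139
c < 0: the participant has a liberal response bias.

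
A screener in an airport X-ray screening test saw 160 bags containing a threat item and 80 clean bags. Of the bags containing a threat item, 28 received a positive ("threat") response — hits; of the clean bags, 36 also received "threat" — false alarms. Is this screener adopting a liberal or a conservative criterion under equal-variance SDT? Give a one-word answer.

conservative

z(H) = -0.935, z(FA) = -0.126
c = −½·(z(H) + z(FA)) = 0.5305
c > 0 → conservative criterion (biased toward responding “no”).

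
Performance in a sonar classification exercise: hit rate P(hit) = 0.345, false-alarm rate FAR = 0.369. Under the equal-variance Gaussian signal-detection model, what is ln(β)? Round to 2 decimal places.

Φ⁻¹(0.345) = -0.399, Φ⁻¹(0.369) = -0.335
ln β = −½·[z(H)² − z(FA)²] = −0.5 × (0.159 − 0.112) = -0.0235

ln β = -0.02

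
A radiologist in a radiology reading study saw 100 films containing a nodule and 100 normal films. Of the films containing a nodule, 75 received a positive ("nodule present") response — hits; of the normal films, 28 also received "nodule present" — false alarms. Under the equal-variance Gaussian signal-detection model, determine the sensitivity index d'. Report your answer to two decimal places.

H = 75/100 = 0.7500
FA = 28/100 = 0.2800
Φ⁻¹(H) = Φ⁻¹(0.7500) = 0.674
Φ⁻¹(FA) = Φ⁻¹(0.2800) = -0.583
d' = z(H) − z(FA) = 0.674 − (-0.583) = 1.257

d' = 1.26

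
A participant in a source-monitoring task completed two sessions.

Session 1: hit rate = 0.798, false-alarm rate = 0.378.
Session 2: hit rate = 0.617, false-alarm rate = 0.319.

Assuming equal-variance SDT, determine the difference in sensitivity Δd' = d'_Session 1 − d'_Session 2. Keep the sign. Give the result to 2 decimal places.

Session 1: z(0.798) = 0.834, z(0.378) = -0.311, d' = 1.145
Session 2: z(0.617) = 0.298, z(0.319) = -0.470, d' = 0.768
Δd' = d'_Session 1 − d'_Session 2 = 1.145 − 0.768 = 0.377
Session 1 has the higher sensitivity.

Δd' = 0.38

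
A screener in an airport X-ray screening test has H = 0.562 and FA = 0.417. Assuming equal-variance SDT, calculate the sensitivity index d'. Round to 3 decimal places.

Φ⁻¹(0.562) = 0.1560, Φ⁻¹(0.417) = -0.2096
d' = z(H) − z(FA) = 0.1560 − (-0.2096) = 0.3656

d' = 0.366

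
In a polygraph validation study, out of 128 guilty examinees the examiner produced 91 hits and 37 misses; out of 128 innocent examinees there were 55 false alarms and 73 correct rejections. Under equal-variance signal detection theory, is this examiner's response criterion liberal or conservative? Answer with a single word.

z(H) = 0.556, z(FA) = -0.177
c = −½·(z(H) + z(FA)) = -0.1895
c < 0 → liberal criterion (biased toward responding “yes”).

liberal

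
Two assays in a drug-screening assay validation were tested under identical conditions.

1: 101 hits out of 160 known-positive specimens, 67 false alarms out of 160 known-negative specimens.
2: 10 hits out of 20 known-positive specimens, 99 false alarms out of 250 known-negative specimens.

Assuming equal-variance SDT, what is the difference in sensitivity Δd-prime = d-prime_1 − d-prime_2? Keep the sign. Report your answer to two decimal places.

1: z(0.6312) = 0.335, z(0.4188) = -0.205, d' = 0.540
2: z(0.5000) = 0.000, z(0.3960) = -0.264, d' = 0.264
Δd' = d'_1 − d'_2 = 0.540 − 0.264 = 0.276
1 has the higher sensitivity.

Δd-prime = 0.28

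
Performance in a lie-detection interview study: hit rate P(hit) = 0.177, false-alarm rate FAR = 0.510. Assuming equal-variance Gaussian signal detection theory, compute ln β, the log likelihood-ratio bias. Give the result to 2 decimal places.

Φ⁻¹(H) = Φ⁻¹(0.177) = -0.927
Φ⁻¹(FA) = Φ⁻¹(0.510) = 0.025
ln β = −½·[z(H)² − z(FA)²] = −0.5 × (0.859 − 0.001) = -0.429

ln β = -0.43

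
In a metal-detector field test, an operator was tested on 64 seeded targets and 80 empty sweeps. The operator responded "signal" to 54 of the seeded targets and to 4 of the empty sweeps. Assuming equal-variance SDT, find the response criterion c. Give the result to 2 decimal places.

H = 54/64 = 0.8438
FA = 4/80 = 0.0500
Φ⁻¹(0.8438) = 1.010, Φ⁻¹(0.0500) = -1.645
c = −½·[z(H) + z(FA)] = −0.5 × (1.010 + (-1.645)) = 0.3175
c > 0: the operator has a conservative response bias.

c = 0.32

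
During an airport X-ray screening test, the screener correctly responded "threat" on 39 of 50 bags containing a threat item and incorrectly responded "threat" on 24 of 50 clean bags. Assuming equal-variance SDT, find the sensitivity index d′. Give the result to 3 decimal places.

d′ = 0.822

H = 39/50 = 0.7800
FA = 24/50 = 0.4800
z(H) = z(0.7800) = 0.7722
z(FA) = z(0.4800) = -0.0502
d' = z(H) − z(FA) = 0.7722 − (-0.0502) = 0.8224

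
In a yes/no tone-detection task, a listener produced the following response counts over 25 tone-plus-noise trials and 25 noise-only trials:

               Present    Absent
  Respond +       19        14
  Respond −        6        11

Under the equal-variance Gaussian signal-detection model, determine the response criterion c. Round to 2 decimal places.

c = -0.43

H = 19/25 = 0.7600
FA = 14/25 = 0.5600
z(0.7600) = 0.7063, z(0.5600) = 0.1510
c = −½·[z(H) + z(FA)] = −0.5 × (0.7063 + 0.1510) = -0.42865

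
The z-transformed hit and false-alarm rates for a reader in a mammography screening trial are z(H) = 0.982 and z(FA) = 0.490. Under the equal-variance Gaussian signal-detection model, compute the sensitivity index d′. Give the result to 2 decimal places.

d' = z(H) − z(FA) = 0.982 − 0.490 = 0.492

d′ = 0.49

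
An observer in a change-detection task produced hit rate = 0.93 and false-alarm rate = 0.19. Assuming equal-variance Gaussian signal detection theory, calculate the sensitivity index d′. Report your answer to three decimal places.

z(H) = z(0.93) = 1.4758
z(FA) = z(0.19) = -0.8779
d' = z(H) − z(FA) = 1.4758 − (-0.8779) = 2.3537

d′ = 2.354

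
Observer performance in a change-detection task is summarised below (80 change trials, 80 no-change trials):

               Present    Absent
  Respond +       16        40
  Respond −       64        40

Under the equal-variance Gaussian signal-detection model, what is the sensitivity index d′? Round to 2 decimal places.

H = 16/80 = 0.2000
FA = 40/80 = 0.5000
z(H) = -0.8416
z(FA) = 0.0000
d' = z(H) − z(FA) = -0.8416 − 0.0000 = -0.8416

d′ = -0.84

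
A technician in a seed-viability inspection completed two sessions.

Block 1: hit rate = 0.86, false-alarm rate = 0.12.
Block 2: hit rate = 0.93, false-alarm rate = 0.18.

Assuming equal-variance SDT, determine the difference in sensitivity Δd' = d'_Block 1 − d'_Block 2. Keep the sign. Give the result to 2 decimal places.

Δd' = -0.14

Block 1: z(0.86) = 1.080, z(0.12) = -1.175, d' = 2.255
Block 2: z(0.93) = 1.476, z(0.18) = -0.915, d' = 2.391
Δd' = d'_Block 1 − d'_Block 2 = 2.255 − 2.391 = -0.136
Block 2 has the higher sensitivity.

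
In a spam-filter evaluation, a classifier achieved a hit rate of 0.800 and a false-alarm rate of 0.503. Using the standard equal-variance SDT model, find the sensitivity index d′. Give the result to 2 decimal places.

d′ = 0.83

z(H) = 0.842
z(FA) = 0.008
d' = z(H) − z(FA) = 0.842 − 0.008 = 0.834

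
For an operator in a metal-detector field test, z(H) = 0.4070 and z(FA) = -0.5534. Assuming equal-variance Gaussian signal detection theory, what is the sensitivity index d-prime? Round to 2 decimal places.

d' = z(H) − z(FA) = 0.4070 − (-0.5534) = 0.9604

d-prime = 0.96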